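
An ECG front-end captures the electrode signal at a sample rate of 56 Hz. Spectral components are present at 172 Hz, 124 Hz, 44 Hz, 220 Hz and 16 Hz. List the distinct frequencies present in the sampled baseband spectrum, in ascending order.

fs/2 = 28 Hz.
172 Hz mod fs = 4 Hz.
4 Hz ≤ fs/2 = 28 Hz, appears at 4 Hz.
124 Hz mod fs = 12 Hz.
12 Hz ≤ fs/2 = 28 Hz, appears at 12 Hz.
44 Hz > fs/2 = 28 Hz, folds to fs − 44 Hz = 12 Hz.
220 Hz mod fs = 52 Hz.
52 Hz > fs/2 = 28 Hz, folds to fs − 52 Hz = 4 Hz.
16 Hz ≤ fs/2 = 28 Hz, passes unchanged.
Distinct values: {4 Hz, 12 Hz, 16 Hz}.

4 Hz, 12 Hz, 16 Hz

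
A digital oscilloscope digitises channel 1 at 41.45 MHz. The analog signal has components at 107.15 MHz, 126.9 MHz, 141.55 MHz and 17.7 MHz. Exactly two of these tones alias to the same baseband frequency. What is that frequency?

17.2 MHz

fs/2 = 20.725 MHz.
107.15 MHz mod fs = 24.25 MHz.
24.25 MHz > fs/2 = 20.725 MHz, folds to fs − 24.25 MHz = 17.2 MHz.
126.9 MHz mod fs = 2.55 MHz.
2.55 MHz ≤ fs/2 = 20.725 MHz, appears at 2.55 MHz.
141.55 MHz mod fs = 17.2 MHz.
17.2 MHz ≤ fs/2 = 20.725 MHz, appears at 17.2 MHz.
17.7 MHz ≤ fs/2 = 20.725 MHz, passes unchanged.
107.15 MHz and 141.55 MHz both map to 17.2 MHz.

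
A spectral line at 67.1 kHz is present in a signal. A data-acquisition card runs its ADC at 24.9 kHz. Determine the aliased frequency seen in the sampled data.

7.6 kHz

67.1 kHz mod fs = 17.3 kHz.
17.3 kHz > fs/2 = 12.45 kHz, folds to fs − 17.3 kHz = 7.6 kHz.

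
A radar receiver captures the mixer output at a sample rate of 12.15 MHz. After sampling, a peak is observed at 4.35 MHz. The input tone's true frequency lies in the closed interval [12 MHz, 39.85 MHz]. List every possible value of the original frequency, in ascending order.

16.5 MHz, 19.95 MHz, 28.65 MHz, 32.1 MHz

Frequencies that alias to 4.35 MHz are k·fs ± 4.35 MHz for integer k ≥ 0.
k=0: 4.35 MHz.
k=1: 7.8 MHz, 16.5 MHz.
k=2: 19.95 MHz, 28.65 MHz.
k=3: 32.1 MHz, 40.8 MHz.
k=4: 44.25 MHz, 52.95 MHz.
Within [12 MHz, 39.85 MHz]: 16.5 MHz, 19.95 MHz, 28.65 MHz, 32.1 MHz.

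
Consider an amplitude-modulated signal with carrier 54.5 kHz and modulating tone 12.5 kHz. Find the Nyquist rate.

AM sidebands sit at fc ± fm = 42 kHz and 67 kHz.
Highest-frequency component: 67 kHz.
Nyquist rate = 2 × 67 kHz = 134 kHz.

134 kHz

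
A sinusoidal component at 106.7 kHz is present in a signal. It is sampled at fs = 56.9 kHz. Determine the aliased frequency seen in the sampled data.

7.1 kHz

106.7 kHz mod fs = 49.8 kHz.
49.8 kHz > fs/2 = 28.45 kHz, folds to fs − 49.8 kHz = 7.1 kHz.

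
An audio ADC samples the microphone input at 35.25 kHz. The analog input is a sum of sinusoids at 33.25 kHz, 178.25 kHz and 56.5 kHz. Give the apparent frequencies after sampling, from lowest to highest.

fs/2 = 17.625 kHz.
33.25 kHz > fs/2 = 17.625 kHz, folds to fs − 33.25 kHz = 2 kHz.
178.25 kHz mod fs = 2 kHz.
2 kHz ≤ fs/2 = 17.625 kHz, appears at 2 kHz.
56.5 kHz mod fs = 21.25 kHz.
21.25 kHz > fs/2 = 17.625 kHz, folds to fs − 21.25 kHz = 14 kHz.
Distinct values: {2 kHz, 14 kHz}.

2 kHz, 14 kHz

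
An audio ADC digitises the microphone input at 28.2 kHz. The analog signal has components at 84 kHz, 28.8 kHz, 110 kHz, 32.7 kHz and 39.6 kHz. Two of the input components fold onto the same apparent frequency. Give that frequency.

fs/2 = 14.1 kHz.
84 kHz mod fs = 27.6 kHz.
27.6 kHz > fs/2 = 14.1 kHz, folds to fs − 27.6 kHz = 0.6 kHz.
28.8 kHz mod fs = 0.6 kHz.
0.6 kHz ≤ fs/2 = 14.1 kHz, appears at 0.6 kHz.
110 kHz mod fs = 25.4 kHz.
25.4 kHz > fs/2 = 14.1 kHz, folds to fs − 25.4 kHz = 2.8 kHz.
32.7 kHz mod fs = 4.5 kHz.
4.5 kHz ≤ fs/2 = 14.1 kHz, appears at 4.5 kHz.
39.6 kHz mod fs = 11.4 kHz.
11.4 kHz ≤ fs/2 = 14.1 kHz, appears at 11.4 kHz.
28.8 kHz and 84 kHz both map to 0.6 kHz.

0.6 kHz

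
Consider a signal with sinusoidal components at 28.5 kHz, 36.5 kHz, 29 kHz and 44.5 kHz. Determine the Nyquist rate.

89 kHz

Highest-frequency component: 44.5 kHz.
Nyquist rate = 2 × 44.5 kHz = 89 kHz.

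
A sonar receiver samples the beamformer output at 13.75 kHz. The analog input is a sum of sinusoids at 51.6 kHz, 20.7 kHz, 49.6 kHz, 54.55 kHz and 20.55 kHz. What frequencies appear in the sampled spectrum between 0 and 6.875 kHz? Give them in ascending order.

0.45 kHz, 3.4 kHz, 5.4 kHz, 6.8 kHz

fs/2 = 6.875 kHz.
51.6 kHz mod fs = 10.35 kHz.
10.35 kHz > fs/2 = 6.875 kHz, folds to fs − 10.35 kHz = 3.4 kHz.
20.7 kHz mod fs = 6.95 kHz.
6.95 kHz > fs/2 = 6.875 kHz, folds to fs − 6.95 kHz = 6.8 kHz.
49.6 kHz mod fs = 8.35 kHz.
8.35 kHz > fs/2 = 6.875 kHz, folds to fs − 8.35 kHz = 5.4 kHz.
54.55 kHz mod fs = 13.3 kHz.
13.3 kHz > fs/2 = 6.875 kHz, folds to fs − 13.3 kHz = 0.45 kHz.
20.55 kHz mod fs = 6.8 kHz.
6.8 kHz ≤ fs/2 = 6.875 kHz, appears at 6.8 kHz.
Distinct values: {0.45 kHz, 3.4 kHz, 5.4 kHz, 6.8 kHz}.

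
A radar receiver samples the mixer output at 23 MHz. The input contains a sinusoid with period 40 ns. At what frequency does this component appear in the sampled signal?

T = 40 ns → f = 1/T = 25 MHz.
25 MHz mod fs = 2 MHz.
2 MHz ≤ fs/2 = 11.5 MHz, appears at 2 MHz.

2 MHz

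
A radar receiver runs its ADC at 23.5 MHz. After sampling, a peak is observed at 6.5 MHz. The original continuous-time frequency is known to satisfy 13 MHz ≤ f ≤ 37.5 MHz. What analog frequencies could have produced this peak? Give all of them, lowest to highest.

Frequencies that alias to 6.5 MHz are k·fs ± 6.5 MHz for integer k ≥ 0.
k=0: 6.5 MHz.
k=1: 17 MHz, 30 MHz.
k=2: 40.5 MHz, 53.5 MHz.
Within [13 MHz, 37.5 MHz]: 17 MHz, 30 MHz.

17 MHz, 30 MHz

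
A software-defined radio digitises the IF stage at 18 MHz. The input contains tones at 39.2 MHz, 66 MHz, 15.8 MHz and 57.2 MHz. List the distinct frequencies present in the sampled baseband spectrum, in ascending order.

fs/2 = 9 MHz.
39.2 MHz mod fs = 3.2 MHz.
3.2 MHz ≤ fs/2 = 9 MHz, appears at 3.2 MHz.
66 MHz mod fs = 12 MHz.
12 MHz > fs/2 = 9 MHz, folds to fs − 12 MHz = 6 MHz.
15.8 MHz > fs/2 = 9 MHz, folds to fs − 15.8 MHz = 2.2 MHz.
57.2 MHz mod fs = 3.2 MHz.
3.2 MHz ≤ fs/2 = 9 MHz, appears at 3.2 MHz.
Distinct values: {2.2 MHz, 3.2 MHz, 6 MHz}.

2.2 MHz, 3.2 MHz, 6 MHz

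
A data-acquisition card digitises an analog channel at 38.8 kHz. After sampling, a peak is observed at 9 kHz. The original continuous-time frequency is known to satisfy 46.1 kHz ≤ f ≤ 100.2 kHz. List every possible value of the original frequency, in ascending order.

Frequencies that alias to 9 kHz are k·fs ± 9 kHz for integer k ≥ 0.
k=0: 9 kHz.
k=1: 29.8 kHz, 47.8 kHz.
k=2: 68.6 kHz, 86.6 kHz.
k=3: 107.4 kHz, 125.4 kHz.
Within [46.1 kHz, 100.2 kHz]: 47.8 kHz, 68.6 kHz, 86.6 kHz.

47.8 kHz, 68.6 kHz, 86.6 kHz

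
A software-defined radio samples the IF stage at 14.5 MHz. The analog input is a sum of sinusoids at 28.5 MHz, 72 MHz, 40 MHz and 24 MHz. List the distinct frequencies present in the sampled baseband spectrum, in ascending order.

0.5 MHz, 3.5 MHz, 5 MHz

fs/2 = 7.25 MHz.
28.5 MHz mod fs = 14 MHz.
14 MHz > fs/2 = 7.25 MHz, folds to fs − 14 MHz = 0.5 MHz.
72 MHz mod fs = 14 MHz.
14 MHz > fs/2 = 7.25 MHz, folds to fs − 14 MHz = 0.5 MHz.
40 MHz mod fs = 11 MHz.
11 MHz > fs/2 = 7.25 MHz, folds to fs − 11 MHz = 3.5 MHz.
24 MHz mod fs = 9.5 MHz.
9.5 MHz > fs/2 = 7.25 MHz, folds to fs − 9.5 MHz = 5 MHz.
Distinct values: {0.5 MHz, 3.5 MHz, 5 MHz}.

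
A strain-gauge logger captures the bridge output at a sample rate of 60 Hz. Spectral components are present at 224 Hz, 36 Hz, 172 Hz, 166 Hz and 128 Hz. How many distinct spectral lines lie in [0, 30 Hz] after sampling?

fs/2 = 30 Hz.
224 Hz mod fs = 44 Hz.
44 Hz > fs/2 = 30 Hz, folds to fs − 44 Hz = 16 Hz.
36 Hz > fs/2 = 30 Hz, folds to fs − 36 Hz = 24 Hz.
172 Hz mod fs = 52 Hz.
52 Hz > fs/2 = 30 Hz, folds to fs − 52 Hz = 8 Hz.
166 Hz mod fs = 46 Hz.
46 Hz > fs/2 = 30 Hz, folds to fs − 46 Hz = 14 Hz.
128 Hz mod fs = 8 Hz.
8 Hz ≤ fs/2 = 30 Hz, appears at 8 Hz.
Distinct values: {8 Hz, 14 Hz, 16 Hz, 24 Hz} → 4.

4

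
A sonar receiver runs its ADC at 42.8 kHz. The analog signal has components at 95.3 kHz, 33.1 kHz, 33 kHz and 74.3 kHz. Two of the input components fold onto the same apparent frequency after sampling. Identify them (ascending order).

33.1 kHz, 95.3 kHz

fs/2 = 21.4 kHz.
95.3 kHz mod fs = 9.7 kHz.
9.7 kHz ≤ fs/2 = 21.4 kHz, appears at 9.7 kHz.
33.1 kHz > fs/2 = 21.4 kHz, folds to fs − 33.1 kHz = 9.7 kHz.
33 kHz > fs/2 = 21.4 kHz, folds to fs − 33 kHz = 9.8 kHz.
74.3 kHz mod fs = 31.5 kHz.
31.5 kHz > fs/2 = 21.4 kHz, folds to fs − 31.5 kHz = 11.3 kHz.
33.1 kHz and 95.3 kHz both map to 9.7 kHz.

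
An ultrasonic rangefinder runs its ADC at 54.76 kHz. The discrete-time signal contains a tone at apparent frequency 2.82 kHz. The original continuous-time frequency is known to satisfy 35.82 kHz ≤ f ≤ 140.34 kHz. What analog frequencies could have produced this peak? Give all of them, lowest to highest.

51.94 kHz, 57.58 kHz, 106.7 kHz, 112.34 kHz

Frequencies that alias to 2.82 kHz are k·fs ± 2.82 kHz for integer k ≥ 0.
k=0: 2.82 kHz.
k=1: 51.94 kHz, 57.58 kHz.
k=2: 106.7 kHz, 112.34 kHz.
k=3: 161.46 kHz, 167.1 kHz.
Within [35.82 kHz, 140.34 kHz]: 51.94 kHz, 57.58 kHz, 106.7 kHz, 112.34 kHz.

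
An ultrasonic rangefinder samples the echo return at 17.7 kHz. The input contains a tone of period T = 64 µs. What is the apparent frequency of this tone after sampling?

T = 64 µs → f = 1/T = 15.625 kHz.
15.625 kHz > fs/2 = 8.85 kHz, folds to fs − 15.625 kHz = 2.075 kHz.

2.075 kHz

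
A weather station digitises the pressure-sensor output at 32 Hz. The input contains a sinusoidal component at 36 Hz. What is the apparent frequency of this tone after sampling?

4 Hz

36 Hz mod fs = 4 Hz.
4 Hz ≤ fs/2 = 16 Hz, appears at 4 Hz.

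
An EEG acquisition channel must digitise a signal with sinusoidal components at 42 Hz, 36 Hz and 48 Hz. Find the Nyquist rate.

Highest-frequency component: 48 Hz.
Nyquist rate = 2 × 48 Hz = 96 Hz.

96 Hz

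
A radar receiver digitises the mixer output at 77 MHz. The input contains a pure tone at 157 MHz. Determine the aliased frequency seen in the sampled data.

3 MHz

157 MHz mod fs = 3 MHz.
3 MHz ≤ fs/2 = 38.5 MHz, appears at 3 MHz.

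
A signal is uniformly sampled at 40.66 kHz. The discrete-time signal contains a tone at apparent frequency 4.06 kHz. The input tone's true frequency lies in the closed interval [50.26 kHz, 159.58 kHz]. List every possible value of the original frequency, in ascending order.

77.26 kHz, 85.38 kHz, 117.92 kHz, 126.04 kHz, 158.58 kHz

Frequencies that alias to 4.06 kHz are k·fs ± 4.06 kHz for integer k ≥ 0.
k=0: 4.06 kHz.
k=1: 36.6 kHz, 44.72 kHz.
k=2: 77.26 kHz, 85.38 kHz.
k=3: 117.92 kHz, 126.04 kHz.
k=4: 158.58 kHz, 166.7 kHz.
k=5: 199.24 kHz, 207.36 kHz.
Within [50.26 kHz, 159.58 kHz]: 77.26 kHz, 85.38 kHz, 117.92 kHz, 126.04 kHz, 158.58 kHz.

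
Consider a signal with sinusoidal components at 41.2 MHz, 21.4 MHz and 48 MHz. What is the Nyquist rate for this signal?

Highest-frequency component: 48 MHz.
Nyquist rate = 2 × 48 MHz = 96 MHz.

96 MHz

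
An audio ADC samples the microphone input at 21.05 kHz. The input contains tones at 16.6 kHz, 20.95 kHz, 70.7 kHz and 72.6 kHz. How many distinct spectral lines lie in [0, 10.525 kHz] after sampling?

fs/2 = 10.525 kHz.
16.6 kHz > fs/2 = 10.525 kHz, folds to fs − 16.6 kHz = 4.45 kHz.
20.95 kHz > fs/2 = 10.525 kHz, folds to fs − 20.95 kHz = 0.1 kHz.
70.7 kHz mod fs = 7.55 kHz.
7.55 kHz ≤ fs/2 = 10.525 kHz, appears at 7.55 kHz.
72.6 kHz mod fs = 9.45 kHz.
9.45 kHz ≤ fs/2 = 10.525 kHz, appears at 9.45 kHz.
Distinct values: {0.1 kHz, 4.45 kHz, 7.55 kHz, 9.45 kHz} → 4.

4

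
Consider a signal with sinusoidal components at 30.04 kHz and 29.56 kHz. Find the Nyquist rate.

60.08 kHz

Highest-frequency component: 30.04 kHz.
Nyquist rate = 2 × 30.04 kHz = 60.08 kHz.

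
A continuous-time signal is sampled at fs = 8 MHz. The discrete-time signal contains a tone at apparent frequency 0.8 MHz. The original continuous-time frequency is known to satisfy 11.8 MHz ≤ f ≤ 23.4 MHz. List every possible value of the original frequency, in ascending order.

15.2 MHz, 16.8 MHz, 23.2 MHz

Frequencies that alias to 0.8 MHz are k·fs ± 0.8 MHz for integer k ≥ 0.
k=0: 0.8 MHz.
k=1: 7.2 MHz, 8.8 MHz.
k=2: 15.2 MHz, 16.8 MHz.
k=3: 23.2 MHz, 24.8 MHz.
k=4: 31.2 MHz, 32.8 MHz.
Within [11.8 MHz, 23.4 MHz]: 15.2 MHz, 16.8 MHz, 23.2 MHz.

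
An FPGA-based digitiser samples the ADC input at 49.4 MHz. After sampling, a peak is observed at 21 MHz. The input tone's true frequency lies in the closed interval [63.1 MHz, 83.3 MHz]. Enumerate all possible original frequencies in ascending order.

70.4 MHz, 77.8 MHz

Frequencies that alias to 21 MHz are k·fs ± 21 MHz for integer k ≥ 0.
k=0: 21 MHz.
k=1: 28.4 MHz, 70.4 MHz.
k=2: 77.8 MHz, 119.8 MHz.
k=3: 127.2 MHz, 169.2 MHz.
Within [63.1 MHz, 83.3 MHz]: 70.4 MHz, 77.8 MHz.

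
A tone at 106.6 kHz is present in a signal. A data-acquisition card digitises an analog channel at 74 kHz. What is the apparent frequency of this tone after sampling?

106.6 kHz mod fs = 32.6 kHz.
32.6 kHz ≤ fs/2 = 37 kHz, appears at 32.6 kHz.

32.6 kHz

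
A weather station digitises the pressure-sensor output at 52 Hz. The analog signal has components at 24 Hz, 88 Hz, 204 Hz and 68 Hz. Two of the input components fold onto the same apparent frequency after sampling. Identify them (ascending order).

68 Hz, 88 Hz

fs/2 = 26 Hz.
24 Hz ≤ fs/2 = 26 Hz, passes unchanged.
88 Hz mod fs = 36 Hz.
36 Hz > fs/2 = 26 Hz, folds to fs − 36 Hz = 16 Hz.
204 Hz mod fs = 48 Hz.
48 Hz > fs/2 = 26 Hz, folds to fs − 48 Hz = 4 Hz.
68 Hz mod fs = 16 Hz.
16 Hz ≤ fs/2 = 26 Hz, appears at 16 Hz.
68 Hz and 88 Hz both map to 16 Hz.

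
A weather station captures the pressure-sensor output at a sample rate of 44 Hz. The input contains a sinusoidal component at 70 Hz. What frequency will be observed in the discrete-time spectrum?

18 Hz

70 Hz mod fs = 26 Hz.
26 Hz > fs/2 = 22 Hz, folds to fs − 26 Hz = 18 Hz.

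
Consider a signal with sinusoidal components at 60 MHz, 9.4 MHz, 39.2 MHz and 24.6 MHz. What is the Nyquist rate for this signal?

Highest-frequency component: 60 MHz.
Nyquist rate = 2 × 60 MHz = 120 MHz.

120 MHz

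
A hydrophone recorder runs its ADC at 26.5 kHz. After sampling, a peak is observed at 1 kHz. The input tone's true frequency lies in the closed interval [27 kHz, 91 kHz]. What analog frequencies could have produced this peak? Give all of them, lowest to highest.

Frequencies that alias to 1 kHz are k·fs ± 1 kHz for integer k ≥ 0.
k=0: 1 kHz.
k=1: 25.5 kHz, 27.5 kHz.
k=2: 52 kHz, 54 kHz.
k=3: 78.5 kHz, 80.5 kHz.
k=4: 105 kHz, 107 kHz.
Within [27 kHz, 91 kHz]: 27.5 kHz, 52 kHz, 54 kHz, 78.5 kHz, 80.5 kHz.

27.5 kHz, 52 kHz, 54 kHz, 78.5 kHz, 80.5 kHz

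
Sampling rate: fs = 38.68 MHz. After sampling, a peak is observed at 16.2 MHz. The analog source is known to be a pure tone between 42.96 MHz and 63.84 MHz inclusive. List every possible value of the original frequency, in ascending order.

Frequencies that alias to 16.2 MHz are k·fs ± 16.2 MHz for integer k ≥ 0.
k=0: 16.2 MHz.
k=1: 22.48 MHz, 54.88 MHz.
k=2: 61.16 MHz, 93.56 MHz.
k=3: 99.84 MHz, 132.24 MHz.
Within [42.96 MHz, 63.84 MHz]: 54.88 MHz, 61.16 MHz.

54.88 MHz, 61.16 MHz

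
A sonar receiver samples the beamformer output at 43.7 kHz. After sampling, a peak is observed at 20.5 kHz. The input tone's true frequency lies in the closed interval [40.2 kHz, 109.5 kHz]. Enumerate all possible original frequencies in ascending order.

64.2 kHz, 66.9 kHz, 107.9 kHz

Frequencies that alias to 20.5 kHz are k·fs ± 20.5 kHz for integer k ≥ 0.
k=0: 20.5 kHz.
k=1: 23.2 kHz, 64.2 kHz.
k=2: 66.9 kHz, 107.9 kHz.
k=3: 110.6 kHz, 151.6 kHz.
Within [40.2 kHz, 109.5 kHz]: 64.2 kHz, 66.9 kHz, 107.9 kHz.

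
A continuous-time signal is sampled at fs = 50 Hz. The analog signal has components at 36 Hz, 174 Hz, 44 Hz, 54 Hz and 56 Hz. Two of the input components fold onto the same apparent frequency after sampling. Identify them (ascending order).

fs/2 = 25 Hz.
36 Hz > fs/2 = 25 Hz, folds to fs − 36 Hz = 14 Hz.
174 Hz mod fs = 24 Hz.
24 Hz ≤ fs/2 = 25 Hz, appears at 24 Hz.
44 Hz > fs/2 = 25 Hz, folds to fs − 44 Hz = 6 Hz.
54 Hz mod fs = 4 Hz.
4 Hz ≤ fs/2 = 25 Hz, appears at 4 Hz.
56 Hz mod fs = 6 Hz.
6 Hz ≤ fs/2 = 25 Hz, appears at 6 Hz.
44 Hz and 56 Hz both map to 6 Hz.

44 Hz, 56 Hz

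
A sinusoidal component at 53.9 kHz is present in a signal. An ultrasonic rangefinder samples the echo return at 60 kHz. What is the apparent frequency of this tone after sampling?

53.9 kHz > fs/2 = 30 kHz, folds to fs − 53.9 kHz = 6.1 kHz.

6.1 kHz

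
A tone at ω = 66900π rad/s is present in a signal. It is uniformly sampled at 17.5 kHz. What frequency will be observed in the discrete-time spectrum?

ω = 66900π rad/s → f = ω/(2π) = 33450 Hz = 33.45 kHz.
33.45 kHz mod fs = 15.95 kHz.
15.95 kHz > fs/2 = 8.75 kHz, folds to fs − 15.95 kHz = 1.55 kHz.

1.55 kHz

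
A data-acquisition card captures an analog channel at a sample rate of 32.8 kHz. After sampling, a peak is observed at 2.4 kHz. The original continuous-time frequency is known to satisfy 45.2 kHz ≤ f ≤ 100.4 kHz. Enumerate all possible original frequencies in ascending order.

Frequencies that alias to 2.4 kHz are k·fs ± 2.4 kHz for integer k ≥ 0.
k=0: 2.4 kHz.
k=1: 30.4 kHz, 35.2 kHz.
k=2: 63.2 kHz, 68 kHz.
k=3: 96 kHz, 100.8 kHz.
k=4: 128.8 kHz, 133.6 kHz.
Within [45.2 kHz, 100.4 kHz]: 63.2 kHz, 68 kHz, 96 kHz.

63.2 kHz, 68 kHz, 96 kHz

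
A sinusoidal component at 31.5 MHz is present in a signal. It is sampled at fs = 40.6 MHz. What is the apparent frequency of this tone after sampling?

9.1 MHz

31.5 MHz > fs/2 = 20.3 MHz, folds to fs − 31.5 MHz = 9.1 MHz.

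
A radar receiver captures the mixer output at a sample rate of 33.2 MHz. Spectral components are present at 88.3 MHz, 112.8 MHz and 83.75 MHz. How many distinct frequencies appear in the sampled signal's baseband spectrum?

fs/2 = 16.6 MHz.
88.3 MHz mod fs = 21.9 MHz.
21.9 MHz > fs/2 = 16.6 MHz, folds to fs − 21.9 MHz = 11.3 MHz.
112.8 MHz mod fs = 13.2 MHz.
13.2 MHz ≤ fs/2 = 16.6 MHz, appears at 13.2 MHz.
83.75 MHz mod fs = 17.35 MHz.
17.35 MHz > fs/2 = 16.6 MHz, folds to fs − 17.35 MHz = 15.85 MHz.
Distinct values: {11.3 MHz, 13.2 MHz, 15.85 MHz} → 3.

3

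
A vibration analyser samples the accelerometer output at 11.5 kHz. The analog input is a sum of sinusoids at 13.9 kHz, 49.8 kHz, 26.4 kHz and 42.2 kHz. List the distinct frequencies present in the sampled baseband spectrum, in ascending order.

2.4 kHz, 3.4 kHz, 3.8 kHz

fs/2 = 5.75 kHz.
13.9 kHz mod fs = 2.4 kHz.
2.4 kHz ≤ fs/2 = 5.75 kHz, appears at 2.4 kHz.
49.8 kHz mod fs = 3.8 kHz.
3.8 kHz ≤ fs/2 = 5.75 kHz, appears at 3.8 kHz.
26.4 kHz mod fs = 3.4 kHz.
3.4 kHz ≤ fs/2 = 5.75 kHz, appears at 3.4 kHz.
42.2 kHz mod fs = 7.7 kHz.
7.7 kHz > fs/2 = 5.75 kHz, folds to fs − 7.7 kHz = 3.8 kHz.
Distinct values: {2.4 kHz, 3.4 kHz, 3.8 kHz}.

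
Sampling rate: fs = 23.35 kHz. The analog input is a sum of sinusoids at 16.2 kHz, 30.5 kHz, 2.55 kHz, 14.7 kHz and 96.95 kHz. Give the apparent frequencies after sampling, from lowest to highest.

2.55 kHz, 3.55 kHz, 7.15 kHz, 8.65 kHz

fs/2 = 11.675 kHz.
16.2 kHz > fs/2 = 11.675 kHz, folds to fs − 16.2 kHz = 7.15 kHz.
30.5 kHz mod fs = 7.15 kHz.
7.15 kHz ≤ fs/2 = 11.675 kHz, appears at 7.15 kHz.
2.55 kHz ≤ fs/2 = 11.675 kHz, passes unchanged.
14.7 kHz > fs/2 = 11.675 kHz, folds to fs − 14.7 kHz = 8.65 kHz.
96.95 kHz mod fs = 3.55 kHz.
3.55 kHz ≤ fs/2 = 11.675 kHz, appears at 3.55 kHz.
Distinct values: {2.55 kHz, 3.55 kHz, 7.15 kHz, 8.65 kHz}.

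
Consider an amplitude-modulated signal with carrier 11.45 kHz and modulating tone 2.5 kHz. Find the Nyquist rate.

AM sidebands sit at fc ± fm = 8.95 kHz and 13.95 kHz.
Highest-frequency component: 13.95 kHz.
Nyquist rate = 2 × 13.95 kHz = 27.9 kHz.

27.9 kHz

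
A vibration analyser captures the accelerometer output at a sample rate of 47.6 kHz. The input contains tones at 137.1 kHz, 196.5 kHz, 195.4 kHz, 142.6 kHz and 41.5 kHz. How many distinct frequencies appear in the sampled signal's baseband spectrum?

fs/2 = 23.8 kHz.
137.1 kHz mod fs = 41.9 kHz.
41.9 kHz > fs/2 = 23.8 kHz, folds to fs − 41.9 kHz = 5.7 kHz.
196.5 kHz mod fs = 6.1 kHz.
6.1 kHz ≤ fs/2 = 23.8 kHz, appears at 6.1 kHz.
195.4 kHz mod fs = 5 kHz.
5 kHz ≤ fs/2 = 23.8 kHz, appears at 5 kHz.
142.6 kHz mod fs = 47.4 kHz.
47.4 kHz > fs/2 = 23.8 kHz, folds to fs − 47.4 kHz = 0.2 kHz.
41.5 kHz > fs/2 = 23.8 kHz, folds to fs − 41.5 kHz = 6.1 kHz.
Distinct values: {0.2 kHz, 5 kHz, 5.7 kHz, 6.1 kHz} → 4.

4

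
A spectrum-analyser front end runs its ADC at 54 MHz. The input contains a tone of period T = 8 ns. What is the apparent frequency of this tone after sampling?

17 MHz

T = 8 ns → f = 1/T = 125 MHz.
125 MHz mod fs = 17 MHz.
17 MHz ≤ fs/2 = 27 MHz, appears at 17 MHz.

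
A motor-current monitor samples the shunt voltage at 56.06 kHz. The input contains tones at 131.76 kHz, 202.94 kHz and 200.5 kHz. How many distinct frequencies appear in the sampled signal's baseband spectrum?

3

fs/2 = 28.03 kHz.
131.76 kHz mod fs = 19.64 kHz.
19.64 kHz ≤ fs/2 = 28.03 kHz, appears at 19.64 kHz.
202.94 kHz mod fs = 34.76 kHz.
34.76 kHz > fs/2 = 28.03 kHz, folds to fs − 34.76 kHz = 21.3 kHz.
200.5 kHz mod fs = 32.32 kHz.
32.32 kHz > fs/2 = 28.03 kHz, folds to fs − 32.32 kHz = 23.74 kHz.
Distinct values: {19.64 kHz, 21.3 kHz, 23.74 kHz} → 3.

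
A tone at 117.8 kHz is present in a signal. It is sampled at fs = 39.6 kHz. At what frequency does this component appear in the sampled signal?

117.8 kHz mod fs = 38.6 kHz.
38.6 kHz > fs/2 = 19.8 kHz, folds to fs − 38.6 kHz = 1 kHz.

1 kHz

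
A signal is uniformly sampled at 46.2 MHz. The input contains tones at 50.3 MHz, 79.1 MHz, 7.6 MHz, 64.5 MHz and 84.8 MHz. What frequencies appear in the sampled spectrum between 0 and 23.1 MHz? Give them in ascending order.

4.1 MHz, 7.6 MHz, 13.3 MHz, 18.3 MHz

fs/2 = 23.1 MHz.
50.3 MHz mod fs = 4.1 MHz.
4.1 MHz ≤ fs/2 = 23.1 MHz, appears at 4.1 MHz.
79.1 MHz mod fs = 32.9 MHz.
32.9 MHz > fs/2 = 23.1 MHz, folds to fs − 32.9 MHz = 13.3 MHz.
7.6 MHz ≤ fs/2 = 23.1 MHz, passes unchanged.
64.5 MHz mod fs = 18.3 MHz.
18.3 MHz ≤ fs/2 = 23.1 MHz, appears at 18.3 MHz.
84.8 MHz mod fs = 38.6 MHz.
38.6 MHz > fs/2 = 23.1 MHz, folds to fs − 38.6 MHz = 7.6 MHz.
Distinct values: {4.1 MHz, 7.6 MHz, 13.3 MHz, 18.3 MHz}.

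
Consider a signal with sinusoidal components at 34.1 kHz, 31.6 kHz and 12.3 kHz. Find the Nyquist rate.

Highest-frequency component: 34.1 kHz.
Nyquist rate = 2 × 34.1 kHz = 68.2 kHz.

68.2 kHz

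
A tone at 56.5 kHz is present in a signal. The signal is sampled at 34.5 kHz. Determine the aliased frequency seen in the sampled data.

12.5 kHz

56.5 kHz mod fs = 22 kHz.
22 kHz > fs/2 = 17.25 kHz, folds to fs − 22 kHz = 12.5 kHz.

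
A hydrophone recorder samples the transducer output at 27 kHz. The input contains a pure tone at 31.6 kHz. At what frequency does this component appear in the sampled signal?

4.6 kHz

31.6 kHz mod fs = 4.6 kHz.
4.6 kHz ≤ fs/2 = 13.5 kHz, appears at 4.6 kHz.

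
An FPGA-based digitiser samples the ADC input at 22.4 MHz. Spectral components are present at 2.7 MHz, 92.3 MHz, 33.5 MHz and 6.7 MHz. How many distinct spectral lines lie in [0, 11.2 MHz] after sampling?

3

fs/2 = 11.2 MHz.
2.7 MHz ≤ fs/2 = 11.2 MHz, passes unchanged.
92.3 MHz mod fs = 2.7 MHz.
2.7 MHz ≤ fs/2 = 11.2 MHz, appears at 2.7 MHz.
33.5 MHz mod fs = 11.1 MHz.
11.1 MHz ≤ fs/2 = 11.2 MHz, appears at 11.1 MHz.
6.7 MHz ≤ fs/2 = 11.2 MHz, passes unchanged.
Distinct values: {2.7 MHz, 6.7 MHz, 11.1 MHz} → 3.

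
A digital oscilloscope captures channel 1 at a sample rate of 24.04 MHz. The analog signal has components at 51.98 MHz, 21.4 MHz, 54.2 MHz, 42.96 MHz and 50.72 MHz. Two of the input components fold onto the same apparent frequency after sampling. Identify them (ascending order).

fs/2 = 12.02 MHz.
51.98 MHz mod fs = 3.9 MHz.
3.9 MHz ≤ fs/2 = 12.02 MHz, appears at 3.9 MHz.
21.4 MHz > fs/2 = 12.02 MHz, folds to fs − 21.4 MHz = 2.64 MHz.
54.2 MHz mod fs = 6.12 MHz.
6.12 MHz ≤ fs/2 = 12.02 MHz, appears at 6.12 MHz.
42.96 MHz mod fs = 18.92 MHz.
18.92 MHz > fs/2 = 12.02 MHz, folds to fs − 18.92 MHz = 5.12 MHz.
50.72 MHz mod fs = 2.64 MHz.
2.64 MHz ≤ fs/2 = 12.02 MHz, appears at 2.64 MHz.
21.4 MHz and 50.72 MHz both map to 2.64 MHz.

21.4 MHz, 50.72 MHz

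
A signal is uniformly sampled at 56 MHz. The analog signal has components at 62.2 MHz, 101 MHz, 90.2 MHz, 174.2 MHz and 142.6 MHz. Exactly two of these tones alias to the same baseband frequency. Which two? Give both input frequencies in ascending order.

62.2 MHz, 174.2 MHz

fs/2 = 28 MHz.
62.2 MHz mod fs = 6.2 MHz.
6.2 MHz ≤ fs/2 = 28 MHz, appears at 6.2 MHz.
101 MHz mod fs = 45 MHz.
45 MHz > fs/2 = 28 MHz, folds to fs − 45 MHz = 11 MHz.
90.2 MHz mod fs = 34.2 MHz.
34.2 MHz > fs/2 = 28 MHz, folds to fs − 34.2 MHz = 21.8 MHz.
174.2 MHz mod fs = 6.2 MHz.
6.2 MHz ≤ fs/2 = 28 MHz, appears at 6.2 MHz.
142.6 MHz mod fs = 30.6 MHz.
30.6 MHz > fs/2 = 28 MHz, folds to fs − 30.6 MHz = 25.4 MHz.
62.2 MHz and 174.2 MHz both map to 6.2 MHz.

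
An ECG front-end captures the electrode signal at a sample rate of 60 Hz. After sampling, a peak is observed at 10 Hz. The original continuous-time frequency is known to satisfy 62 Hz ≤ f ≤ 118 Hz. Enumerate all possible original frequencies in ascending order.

70 Hz, 110 Hz

Frequencies that alias to 10 Hz are k·fs ± 10 Hz for integer k ≥ 0.
k=0: 10 Hz.
k=1: 50 Hz, 70 Hz.
k=2: 110 Hz, 130 Hz.
k=3: 170 Hz, 190 Hz.
Within [62 Hz, 118 Hz]: 70 Hz, 110 Hz.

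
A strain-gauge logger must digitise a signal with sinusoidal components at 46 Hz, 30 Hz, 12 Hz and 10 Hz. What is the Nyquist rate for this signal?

Highest-frequency component: 46 Hz.
Nyquist rate = 2 × 46 Hz = 92 Hz.

92 Hz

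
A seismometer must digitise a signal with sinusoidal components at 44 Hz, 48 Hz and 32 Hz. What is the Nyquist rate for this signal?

Highest-frequency component: 48 Hz.
Nyquist rate = 2 × 48 Hz = 96 Hz.

96 Hz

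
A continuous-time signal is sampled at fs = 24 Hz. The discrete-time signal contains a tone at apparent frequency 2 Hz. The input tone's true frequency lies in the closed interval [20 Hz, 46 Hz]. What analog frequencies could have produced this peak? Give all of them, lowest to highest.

Frequencies that alias to 2 Hz are k·fs ± 2 Hz for integer k ≥ 0.
k=0: 2 Hz.
k=1: 22 Hz, 26 Hz.
k=2: 46 Hz, 50 Hz.
k=3: 70 Hz, 74 Hz.
Within [20 Hz, 46 Hz]: 22 Hz, 26 Hz, 46 Hz.

22 Hz, 26 Hz, 46 Hz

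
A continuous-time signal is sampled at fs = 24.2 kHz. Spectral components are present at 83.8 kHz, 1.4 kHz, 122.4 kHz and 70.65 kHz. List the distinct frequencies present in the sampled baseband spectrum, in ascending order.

1.4 kHz, 1.95 kHz, 11.2 kHz

fs/2 = 12.1 kHz.
83.8 kHz mod fs = 11.2 kHz.
11.2 kHz ≤ fs/2 = 12.1 kHz, appears at 11.2 kHz.
1.4 kHz ≤ fs/2 = 12.1 kHz, passes unchanged.
122.4 kHz mod fs = 1.4 kHz.
1.4 kHz ≤ fs/2 = 12.1 kHz, appears at 1.4 kHz.
70.65 kHz mod fs = 22.25 kHz.
22.25 kHz > fs/2 = 12.1 kHz, folds to fs − 22.25 kHz = 1.95 kHz.
Distinct values: {1.4 kHz, 1.95 kHz, 11.2 kHz}.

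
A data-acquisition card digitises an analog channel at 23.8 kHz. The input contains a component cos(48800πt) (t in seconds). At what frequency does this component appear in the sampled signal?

ω = 48800π rad/s → f = ω/(2π) = 24400 Hz = 24.4 kHz.
24.4 kHz mod fs = 0.6 kHz.
0.6 kHz ≤ fs/2 = 11.9 kHz, appears at 0.6 kHz.

0.6 kHz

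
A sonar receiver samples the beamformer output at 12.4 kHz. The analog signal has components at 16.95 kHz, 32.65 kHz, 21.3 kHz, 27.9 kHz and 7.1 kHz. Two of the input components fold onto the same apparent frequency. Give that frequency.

4.55 kHz

fs/2 = 6.2 kHz.
16.95 kHz mod fs = 4.55 kHz.
4.55 kHz ≤ fs/2 = 6.2 kHz, appears at 4.55 kHz.
32.65 kHz mod fs = 7.85 kHz.
7.85 kHz > fs/2 = 6.2 kHz, folds to fs − 7.85 kHz = 4.55 kHz.
21.3 kHz mod fs = 8.9 kHz.
8.9 kHz > fs/2 = 6.2 kHz, folds to fs − 8.9 kHz = 3.5 kHz.
27.9 kHz mod fs = 3.1 kHz.
3.1 kHz ≤ fs/2 = 6.2 kHz, appears at 3.1 kHz.
7.1 kHz > fs/2 = 6.2 kHz, folds to fs − 7.1 kHz = 5.3 kHz.
16.95 kHz and 32.65 kHz both map to 4.55 kHz.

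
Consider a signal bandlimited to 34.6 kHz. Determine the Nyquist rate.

Nyquist rate = 2 × 34.6 kHz = 69.2 kHz.

69.2 kHz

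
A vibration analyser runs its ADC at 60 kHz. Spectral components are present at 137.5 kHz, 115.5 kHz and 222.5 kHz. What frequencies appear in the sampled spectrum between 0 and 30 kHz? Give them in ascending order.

fs/2 = 30 kHz.
137.5 kHz mod fs = 17.5 kHz.
17.5 kHz ≤ fs/2 = 30 kHz, appears at 17.5 kHz.
115.5 kHz mod fs = 55.5 kHz.
55.5 kHz > fs/2 = 30 kHz, folds to fs − 55.5 kHz = 4.5 kHz.
222.5 kHz mod fs = 42.5 kHz.
42.5 kHz > fs/2 = 30 kHz, folds to fs − 42.5 kHz = 17.5 kHz.
Distinct values: {4.5 kHz, 17.5 kHz}.

4.5 kHz, 17.5 kHz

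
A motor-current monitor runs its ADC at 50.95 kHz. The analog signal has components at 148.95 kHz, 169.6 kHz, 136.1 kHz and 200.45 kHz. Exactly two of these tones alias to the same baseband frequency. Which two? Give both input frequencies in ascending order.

136.1 kHz, 169.6 kHz

fs/2 = 25.475 kHz.
148.95 kHz mod fs = 47.05 kHz.
47.05 kHz > fs/2 = 25.475 kHz, folds to fs − 47.05 kHz = 3.9 kHz.
169.6 kHz mod fs = 16.75 kHz.
16.75 kHz ≤ fs/2 = 25.475 kHz, appears at 16.75 kHz.
136.1 kHz mod fs = 34.2 kHz.
34.2 kHz > fs/2 = 25.475 kHz, folds to fs − 34.2 kHz = 16.75 kHz.
200.45 kHz mod fs = 47.6 kHz.
47.6 kHz > fs/2 = 25.475 kHz, folds to fs − 47.6 kHz = 3.35 kHz.
136.1 kHz and 169.6 kHz both map to 16.75 kHz.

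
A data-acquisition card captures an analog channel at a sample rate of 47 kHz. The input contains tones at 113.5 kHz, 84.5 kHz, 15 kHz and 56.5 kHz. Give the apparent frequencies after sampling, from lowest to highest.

fs/2 = 23.5 kHz.
113.5 kHz mod fs = 19.5 kHz.
19.5 kHz ≤ fs/2 = 23.5 kHz, appears at 19.5 kHz.
84.5 kHz mod fs = 37.5 kHz.
37.5 kHz > fs/2 = 23.5 kHz, folds to fs − 37.5 kHz = 9.5 kHz.
15 kHz ≤ fs/2 = 23.5 kHz, passes unchanged.
56.5 kHz mod fs = 9.5 kHz.
9.5 kHz ≤ fs/2 = 23.5 kHz, appears at 9.5 kHz.
Distinct values: {9.5 kHz, 15 kHz, 19.5 kHz}.

9.5 kHz, 15 kHz, 19.5 kHz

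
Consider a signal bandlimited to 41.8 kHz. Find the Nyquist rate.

83.6 kHz

Nyquist rate = 2 × 41.8 kHz = 83.6 kHz.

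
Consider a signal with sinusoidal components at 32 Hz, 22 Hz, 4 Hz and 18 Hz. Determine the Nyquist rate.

Highest-frequency component: 32 Hz.
Nyquist rate = 2 × 32 Hz = 64 Hz.

64 Hz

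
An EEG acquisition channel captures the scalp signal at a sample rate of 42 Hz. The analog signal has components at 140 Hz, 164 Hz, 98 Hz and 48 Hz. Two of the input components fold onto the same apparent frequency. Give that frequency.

14 Hz

fs/2 = 21 Hz.
140 Hz mod fs = 14 Hz.
14 Hz ≤ fs/2 = 21 Hz, appears at 14 Hz.
164 Hz mod fs = 38 Hz.
38 Hz > fs/2 = 21 Hz, folds to fs − 38 Hz = 4 Hz.
98 Hz mod fs = 14 Hz.
14 Hz ≤ fs/2 = 21 Hz, appears at 14 Hz.
48 Hz mod fs = 6 Hz.
6 Hz ≤ fs/2 = 21 Hz, appears at 6 Hz.
98 Hz and 140 Hz both map to 14 Hz.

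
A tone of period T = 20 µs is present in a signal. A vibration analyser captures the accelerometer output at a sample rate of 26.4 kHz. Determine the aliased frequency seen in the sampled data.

2.8 kHz

T = 20 µs → f = 1/T = 50 kHz.
50 kHz mod fs = 23.6 kHz.
23.6 kHz > fs/2 = 13.2 kHz, folds to fs − 23.6 kHz = 2.8 kHz.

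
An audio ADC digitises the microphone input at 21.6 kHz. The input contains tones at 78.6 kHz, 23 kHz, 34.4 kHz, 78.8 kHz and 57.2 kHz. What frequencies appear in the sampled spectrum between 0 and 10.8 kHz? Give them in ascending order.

fs/2 = 10.8 kHz.
78.6 kHz mod fs = 13.8 kHz.
13.8 kHz > fs/2 = 10.8 kHz, folds to fs − 13.8 kHz = 7.8 kHz.
23 kHz mod fs = 1.4 kHz.
1.4 kHz ≤ fs/2 = 10.8 kHz, appears at 1.4 kHz.
34.4 kHz mod fs = 12.8 kHz.
12.8 kHz > fs/2 = 10.8 kHz, folds to fs − 12.8 kHz = 8.8 kHz.
78.8 kHz mod fs = 14 kHz.
14 kHz > fs/2 = 10.8 kHz, folds to fs − 14 kHz = 7.6 kHz.
57.2 kHz mod fs = 14 kHz.
14 kHz > fs/2 = 10.8 kHz, folds to fs − 14 kHz = 7.6 kHz.
Distinct values: {1.4 kHz, 7.6 kHz, 7.8 kHz, 8.8 kHz}.

1.4 kHz, 7.6 kHz, 7.8 kHz, 8.8 kHz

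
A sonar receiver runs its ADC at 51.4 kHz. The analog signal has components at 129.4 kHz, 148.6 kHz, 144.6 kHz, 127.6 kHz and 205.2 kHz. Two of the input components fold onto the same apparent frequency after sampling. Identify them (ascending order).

fs/2 = 25.7 kHz.
129.4 kHz mod fs = 26.6 kHz.
26.6 kHz > fs/2 = 25.7 kHz, folds to fs − 26.6 kHz = 24.8 kHz.
148.6 kHz mod fs = 45.8 kHz.
45.8 kHz > fs/2 = 25.7 kHz, folds to fs − 45.8 kHz = 5.6 kHz.
144.6 kHz mod fs = 41.8 kHz.
41.8 kHz > fs/2 = 25.7 kHz, folds to fs − 41.8 kHz = 9.6 kHz.
127.6 kHz mod fs = 24.8 kHz.
24.8 kHz ≤ fs/2 = 25.7 kHz, appears at 24.8 kHz.
205.2 kHz mod fs = 51 kHz.
51 kHz > fs/2 = 25.7 kHz, folds to fs − 51 kHz = 0.4 kHz.
127.6 kHz and 129.4 kHz both map to 24.8 kHz.

127.6 kHz, 129.4 kHz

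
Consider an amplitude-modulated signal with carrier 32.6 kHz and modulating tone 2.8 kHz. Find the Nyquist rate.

70.8 kHz

AM sidebands sit at fc ± fm = 29.8 kHz and 35.4 kHz.
Highest-frequency component: 35.4 kHz.
Nyquist rate = 2 × 35.4 kHz = 70.8 kHz.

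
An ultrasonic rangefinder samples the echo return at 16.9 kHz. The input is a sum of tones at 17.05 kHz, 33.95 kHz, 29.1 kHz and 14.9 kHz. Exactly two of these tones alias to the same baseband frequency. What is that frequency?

0.15 kHz

fs/2 = 8.45 kHz.
17.05 kHz mod fs = 0.15 kHz.
0.15 kHz ≤ fs/2 = 8.45 kHz, appears at 0.15 kHz.
33.95 kHz mod fs = 0.15 kHz.
0.15 kHz ≤ fs/2 = 8.45 kHz, appears at 0.15 kHz.
29.1 kHz mod fs = 12.2 kHz.
12.2 kHz > fs/2 = 8.45 kHz, folds to fs − 12.2 kHz = 4.7 kHz.
14.9 kHz > fs/2 = 8.45 kHz, folds to fs − 14.9 kHz = 2 kHz.
17.05 kHz and 33.95 kHz both map to 0.15 kHz.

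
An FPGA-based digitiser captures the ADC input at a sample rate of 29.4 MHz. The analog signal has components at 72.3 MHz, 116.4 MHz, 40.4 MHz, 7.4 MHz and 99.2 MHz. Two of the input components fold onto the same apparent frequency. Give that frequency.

11 MHz

fs/2 = 14.7 MHz.
72.3 MHz mod fs = 13.5 MHz.
13.5 MHz ≤ fs/2 = 14.7 MHz, appears at 13.5 MHz.
116.4 MHz mod fs = 28.2 MHz.
28.2 MHz > fs/2 = 14.7 MHz, folds to fs − 28.2 MHz = 1.2 MHz.
40.4 MHz mod fs = 11 MHz.
11 MHz ≤ fs/2 = 14.7 MHz, appears at 11 MHz.
7.4 MHz ≤ fs/2 = 14.7 MHz, passes unchanged.
99.2 MHz mod fs = 11 MHz.
11 MHz ≤ fs/2 = 14.7 MHz, appears at 11 MHz.
40.4 MHz and 99.2 MHz both map to 11 MHz.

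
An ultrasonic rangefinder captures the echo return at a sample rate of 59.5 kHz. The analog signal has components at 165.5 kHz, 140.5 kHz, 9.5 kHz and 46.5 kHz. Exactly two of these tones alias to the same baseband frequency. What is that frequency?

13 kHz

fs/2 = 29.75 kHz.
165.5 kHz mod fs = 46.5 kHz.
46.5 kHz > fs/2 = 29.75 kHz, folds to fs − 46.5 kHz = 13 kHz.
140.5 kHz mod fs = 21.5 kHz.
21.5 kHz ≤ fs/2 = 29.75 kHz, appears at 21.5 kHz.
9.5 kHz ≤ fs/2 = 29.75 kHz, passes unchanged.
46.5 kHz > fs/2 = 29.75 kHz, folds to fs − 46.5 kHz = 13 kHz.
46.5 kHz and 165.5 kHz both map to 13 kHz.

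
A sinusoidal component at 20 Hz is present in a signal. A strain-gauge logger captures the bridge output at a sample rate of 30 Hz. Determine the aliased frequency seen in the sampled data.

20 Hz > fs/2 = 15 Hz, folds to fs − 20 Hz = 10 Hz.

10 Hz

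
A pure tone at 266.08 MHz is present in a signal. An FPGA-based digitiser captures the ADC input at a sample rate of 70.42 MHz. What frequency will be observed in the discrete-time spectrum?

15.6 MHz

266.08 MHz mod fs = 54.82 MHz.
54.82 MHz > fs/2 = 35.21 MHz, folds to fs − 54.82 MHz = 15.6 MHz.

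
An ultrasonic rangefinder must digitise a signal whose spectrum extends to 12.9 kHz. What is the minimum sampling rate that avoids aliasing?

Nyquist rate = 2 × 12.9 kHz = 25.8 kHz.

25.8 kHz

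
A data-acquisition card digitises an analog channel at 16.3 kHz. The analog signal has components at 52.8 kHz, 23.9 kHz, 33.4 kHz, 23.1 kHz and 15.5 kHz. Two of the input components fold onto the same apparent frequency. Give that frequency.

fs/2 = 8.15 kHz.
52.8 kHz mod fs = 3.9 kHz.
3.9 kHz ≤ fs/2 = 8.15 kHz, appears at 3.9 kHz.
23.9 kHz mod fs = 7.6 kHz.
7.6 kHz ≤ fs/2 = 8.15 kHz, appears at 7.6 kHz.
33.4 kHz mod fs = 0.8 kHz.
0.8 kHz ≤ fs/2 = 8.15 kHz, appears at 0.8 kHz.
23.1 kHz mod fs = 6.8 kHz.
6.8 kHz ≤ fs/2 = 8.15 kHz, appears at 6.8 kHz.
15.5 kHz > fs/2 = 8.15 kHz, folds to fs − 15.5 kHz = 0.8 kHz.
15.5 kHz and 33.4 kHz both map to 0.8 kHz.

0.8 kHz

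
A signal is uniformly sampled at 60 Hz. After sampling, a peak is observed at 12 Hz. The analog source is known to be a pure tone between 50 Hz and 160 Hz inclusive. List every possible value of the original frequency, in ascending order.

Frequencies that alias to 12 Hz are k·fs ± 12 Hz for integer k ≥ 0.
k=0: 12 Hz.
k=1: 48 Hz, 72 Hz.
k=2: 108 Hz, 132 Hz.
k=3: 168 Hz, 192 Hz.
Within [50 Hz, 160 Hz]: 72 Hz, 108 Hz, 132 Hz.

72 Hz, 108 Hz, 132 Hz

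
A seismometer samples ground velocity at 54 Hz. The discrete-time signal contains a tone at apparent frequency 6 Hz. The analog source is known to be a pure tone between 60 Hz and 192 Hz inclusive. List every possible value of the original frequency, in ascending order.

Frequencies that alias to 6 Hz are k·fs ± 6 Hz for integer k ≥ 0.
k=0: 6 Hz.
k=1: 48 Hz, 60 Hz.
k=2: 102 Hz, 114 Hz.
k=3: 156 Hz, 168 Hz.
k=4: 210 Hz, 222 Hz.
Within [60 Hz, 192 Hz]: 60 Hz, 102 Hz, 114 Hz, 156 Hz, 168 Hz.

60 Hz, 102 Hz, 114 Hz, 156 Hz, 168 Hz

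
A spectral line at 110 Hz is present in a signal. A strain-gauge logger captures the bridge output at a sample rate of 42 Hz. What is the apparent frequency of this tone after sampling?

16 Hz

110 Hz mod fs = 26 Hz.
26 Hz > fs/2 = 21 Hz, folds to fs − 26 Hz = 16 Hz.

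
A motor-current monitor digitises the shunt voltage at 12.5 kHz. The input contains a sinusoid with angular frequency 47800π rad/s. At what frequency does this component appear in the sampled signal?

1.1 kHz

ω = 47800π rad/s → f = ω/(2π) = 23900 Hz = 23.9 kHz.
23.9 kHz mod fs = 11.4 kHz.
11.4 kHz > fs/2 = 6.25 kHz, folds to fs − 11.4 kHz = 1.1 kHz.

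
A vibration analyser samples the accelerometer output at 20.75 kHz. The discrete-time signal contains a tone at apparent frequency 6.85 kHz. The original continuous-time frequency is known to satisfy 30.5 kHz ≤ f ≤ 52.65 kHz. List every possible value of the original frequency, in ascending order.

34.65 kHz, 48.35 kHz

Frequencies that alias to 6.85 kHz are k·fs ± 6.85 kHz for integer k ≥ 0.
k=0: 6.85 kHz.
k=1: 13.9 kHz, 27.6 kHz.
k=2: 34.65 kHz, 48.35 kHz.
k=3: 55.4 kHz, 69.1 kHz.
Within [30.5 kHz, 52.65 kHz]: 34.65 kHz, 48.35 kHz.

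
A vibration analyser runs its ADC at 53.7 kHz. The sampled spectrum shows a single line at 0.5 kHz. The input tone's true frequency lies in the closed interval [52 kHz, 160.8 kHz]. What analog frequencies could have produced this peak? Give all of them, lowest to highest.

Frequencies that alias to 0.5 kHz are k·fs ± 0.5 kHz for integer k ≥ 0.
k=0: 0.5 kHz.
k=1: 53.2 kHz, 54.2 kHz.
k=2: 106.9 kHz, 107.9 kHz.
k=3: 160.6 kHz, 161.6 kHz.
k=4: 214.3 kHz, 215.3 kHz.
Within [52 kHz, 160.8 kHz]: 53.2 kHz, 54.2 kHz, 106.9 kHz, 107.9 kHz, 160.6 kHz.

53.2 kHz, 54.2 kHz, 106.9 kHz, 107.9 kHz, 160.6 kHz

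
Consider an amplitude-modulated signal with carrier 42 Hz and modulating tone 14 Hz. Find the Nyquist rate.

AM sidebands sit at fc ± fm = 28 Hz and 56 Hz.
Highest-frequency component: 56 Hz.
Nyquist rate = 2 × 56 Hz = 112 Hz.

112 Hz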